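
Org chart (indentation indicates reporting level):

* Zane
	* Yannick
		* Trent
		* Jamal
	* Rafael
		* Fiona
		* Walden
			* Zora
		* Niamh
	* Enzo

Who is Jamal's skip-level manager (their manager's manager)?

Zane

Jamal reports to Yannick, and Yannick reports to Zane. So Jamal's skip-level manager is Zane.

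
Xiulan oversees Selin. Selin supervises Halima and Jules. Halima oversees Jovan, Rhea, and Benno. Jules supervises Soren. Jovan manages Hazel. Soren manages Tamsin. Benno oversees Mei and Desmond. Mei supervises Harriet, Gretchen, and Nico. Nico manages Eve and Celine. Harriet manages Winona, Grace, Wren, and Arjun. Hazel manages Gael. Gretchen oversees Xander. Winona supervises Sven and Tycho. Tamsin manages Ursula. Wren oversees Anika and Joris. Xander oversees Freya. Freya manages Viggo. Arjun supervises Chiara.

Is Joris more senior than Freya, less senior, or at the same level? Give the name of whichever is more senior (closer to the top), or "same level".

same level

Both Joris and Freya are 7 levels below Xiulan.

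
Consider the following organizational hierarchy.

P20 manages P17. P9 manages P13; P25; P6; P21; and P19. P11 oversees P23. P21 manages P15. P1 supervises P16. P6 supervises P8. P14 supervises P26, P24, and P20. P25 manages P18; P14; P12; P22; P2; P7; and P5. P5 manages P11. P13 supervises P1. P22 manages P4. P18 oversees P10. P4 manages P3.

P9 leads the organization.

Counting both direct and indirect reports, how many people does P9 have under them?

P9 directly manages P13, P25, P6, P21, P19. Under P13: P1, P16 (2). Under P25: P5, P11, P23, P7, P2, P22, P4, P3, P12, P14, P24, P26, P20, P17, P18, P10 (16). Under P6: P8 (1). Under P21: P15 (1). P19 has no reports. So P9's organization is 5 direct reports plus everyone under them: 3 + 17 + 2 + 2 + 1 = 25.

25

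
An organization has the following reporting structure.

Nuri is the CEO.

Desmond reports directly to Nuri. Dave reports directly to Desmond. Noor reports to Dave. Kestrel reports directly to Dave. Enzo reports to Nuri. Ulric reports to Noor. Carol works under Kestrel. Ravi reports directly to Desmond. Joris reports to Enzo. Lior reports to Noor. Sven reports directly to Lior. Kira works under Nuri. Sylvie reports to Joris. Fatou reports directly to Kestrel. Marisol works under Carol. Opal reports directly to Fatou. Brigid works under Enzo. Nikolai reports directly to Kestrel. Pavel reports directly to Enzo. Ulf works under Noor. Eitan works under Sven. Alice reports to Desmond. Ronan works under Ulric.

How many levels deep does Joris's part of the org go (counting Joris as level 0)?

1

The longest chain under Joris runs Joris → Sylvie, which is 1 level below Joris.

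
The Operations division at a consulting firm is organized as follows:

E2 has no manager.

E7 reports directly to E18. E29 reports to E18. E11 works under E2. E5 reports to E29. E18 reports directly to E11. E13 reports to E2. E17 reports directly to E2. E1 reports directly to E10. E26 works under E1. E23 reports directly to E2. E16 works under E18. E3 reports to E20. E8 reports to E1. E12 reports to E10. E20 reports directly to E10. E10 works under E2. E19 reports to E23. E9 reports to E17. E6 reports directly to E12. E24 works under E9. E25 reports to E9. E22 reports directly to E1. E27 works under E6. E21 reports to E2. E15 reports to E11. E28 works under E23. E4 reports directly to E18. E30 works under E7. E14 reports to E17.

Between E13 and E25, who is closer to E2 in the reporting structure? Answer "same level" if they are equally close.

E13 is 1 level below E2; E25 is 3. E13 is higher.

E13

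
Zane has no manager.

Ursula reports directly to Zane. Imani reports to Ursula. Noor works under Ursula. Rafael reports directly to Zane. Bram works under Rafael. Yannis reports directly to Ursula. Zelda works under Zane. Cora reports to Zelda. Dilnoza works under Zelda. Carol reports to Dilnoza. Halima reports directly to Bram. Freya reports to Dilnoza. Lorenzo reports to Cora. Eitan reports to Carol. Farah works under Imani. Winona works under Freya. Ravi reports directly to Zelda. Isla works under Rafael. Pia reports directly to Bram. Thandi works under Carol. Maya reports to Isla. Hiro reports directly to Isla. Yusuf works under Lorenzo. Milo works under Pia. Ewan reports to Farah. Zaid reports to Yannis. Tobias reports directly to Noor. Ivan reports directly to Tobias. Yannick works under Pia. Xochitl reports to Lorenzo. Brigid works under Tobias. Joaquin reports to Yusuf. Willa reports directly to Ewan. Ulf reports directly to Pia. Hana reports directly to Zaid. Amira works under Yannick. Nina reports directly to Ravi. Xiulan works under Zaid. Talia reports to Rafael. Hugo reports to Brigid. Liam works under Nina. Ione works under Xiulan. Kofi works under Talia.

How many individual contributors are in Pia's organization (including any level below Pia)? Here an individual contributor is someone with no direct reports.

The people in Pia's organization with no one reporting to them are Ulf, Amira, Milo. That is 3.

3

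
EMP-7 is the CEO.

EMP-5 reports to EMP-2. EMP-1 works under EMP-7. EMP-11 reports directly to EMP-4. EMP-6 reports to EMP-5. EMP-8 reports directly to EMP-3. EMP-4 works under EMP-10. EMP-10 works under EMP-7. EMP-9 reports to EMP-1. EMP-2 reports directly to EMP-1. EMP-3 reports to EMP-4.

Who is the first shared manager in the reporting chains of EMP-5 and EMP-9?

EMP-1

EMP-5's chain of managers is EMP-2, EMP-1, EMP-7. EMP-9's chain of managers is EMP-1, EMP-7. The first manager that appears in both chains is EMP-1.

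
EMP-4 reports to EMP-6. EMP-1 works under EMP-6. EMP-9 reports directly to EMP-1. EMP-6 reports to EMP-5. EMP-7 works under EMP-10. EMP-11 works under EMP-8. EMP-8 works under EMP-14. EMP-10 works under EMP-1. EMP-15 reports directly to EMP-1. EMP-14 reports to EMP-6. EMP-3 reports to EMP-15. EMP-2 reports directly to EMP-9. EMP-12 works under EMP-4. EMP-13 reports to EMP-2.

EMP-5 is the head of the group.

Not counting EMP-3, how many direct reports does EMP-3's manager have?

EMP-3 reports to EMP-15, and EMP-15 has no other direct reports. EMP-3 has 0 peers.

0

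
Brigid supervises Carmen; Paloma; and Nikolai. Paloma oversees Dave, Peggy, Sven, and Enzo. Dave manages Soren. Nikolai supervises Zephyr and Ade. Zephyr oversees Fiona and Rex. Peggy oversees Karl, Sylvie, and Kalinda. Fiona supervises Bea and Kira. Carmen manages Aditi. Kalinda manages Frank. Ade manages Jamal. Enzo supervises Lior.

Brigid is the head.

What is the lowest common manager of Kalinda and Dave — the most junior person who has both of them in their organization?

Kalinda's chain of managers is Peggy, Paloma, Brigid. Dave's chain of managers is Paloma, Brigid. The first manager that appears in both chains is Paloma.

Paloma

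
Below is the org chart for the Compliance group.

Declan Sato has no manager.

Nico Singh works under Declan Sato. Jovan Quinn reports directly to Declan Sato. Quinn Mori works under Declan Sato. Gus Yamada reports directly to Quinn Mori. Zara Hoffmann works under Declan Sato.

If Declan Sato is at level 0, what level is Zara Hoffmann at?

1

Chain from Zara Hoffmann up to Declan Sato: Zara Hoffmann → Declan Sato. That is 1 step up, so Zara Hoffmann is 1 level below Declan Sato.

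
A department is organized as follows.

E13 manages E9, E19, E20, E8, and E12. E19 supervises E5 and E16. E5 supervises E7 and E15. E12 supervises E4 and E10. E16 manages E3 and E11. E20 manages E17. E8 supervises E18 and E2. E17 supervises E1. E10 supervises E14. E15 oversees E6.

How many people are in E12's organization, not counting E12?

E12 directly manages E10, E4. Under E10: E14 (1). E4 has no reports. So E12's organization is 2 direct reports plus everyone under them: 2 + 1 = 3.

3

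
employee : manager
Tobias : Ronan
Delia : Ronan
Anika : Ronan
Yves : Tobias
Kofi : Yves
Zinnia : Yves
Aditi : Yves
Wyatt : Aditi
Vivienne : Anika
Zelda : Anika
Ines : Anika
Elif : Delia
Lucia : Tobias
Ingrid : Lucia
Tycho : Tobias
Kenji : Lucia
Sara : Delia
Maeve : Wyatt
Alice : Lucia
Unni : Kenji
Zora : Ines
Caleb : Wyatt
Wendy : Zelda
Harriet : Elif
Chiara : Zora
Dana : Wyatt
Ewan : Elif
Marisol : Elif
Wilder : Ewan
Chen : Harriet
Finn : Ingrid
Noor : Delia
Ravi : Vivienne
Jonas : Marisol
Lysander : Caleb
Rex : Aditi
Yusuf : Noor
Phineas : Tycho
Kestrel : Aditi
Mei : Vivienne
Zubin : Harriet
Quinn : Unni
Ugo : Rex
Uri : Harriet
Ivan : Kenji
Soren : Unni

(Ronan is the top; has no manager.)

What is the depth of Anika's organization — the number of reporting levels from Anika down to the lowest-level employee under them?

3

The longest chain under Anika runs Anika → Ines → Zora → Chiara, which is 3 levels below Anika.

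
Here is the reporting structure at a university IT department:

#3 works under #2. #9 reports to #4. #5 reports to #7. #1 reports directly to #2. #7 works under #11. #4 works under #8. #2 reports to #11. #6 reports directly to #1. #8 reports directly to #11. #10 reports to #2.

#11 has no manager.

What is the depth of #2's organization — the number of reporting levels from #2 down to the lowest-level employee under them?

The longest chain under #2 runs #2 → #1 → #6, which is 2 levels below #2.

2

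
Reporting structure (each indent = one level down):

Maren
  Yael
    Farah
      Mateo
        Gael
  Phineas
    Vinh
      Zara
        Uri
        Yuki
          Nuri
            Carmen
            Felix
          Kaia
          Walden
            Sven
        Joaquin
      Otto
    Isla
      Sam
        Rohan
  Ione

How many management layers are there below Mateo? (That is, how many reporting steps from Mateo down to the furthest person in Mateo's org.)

1

The longest chain under Mateo runs Mateo → Gael, which is 1 level below Mateo.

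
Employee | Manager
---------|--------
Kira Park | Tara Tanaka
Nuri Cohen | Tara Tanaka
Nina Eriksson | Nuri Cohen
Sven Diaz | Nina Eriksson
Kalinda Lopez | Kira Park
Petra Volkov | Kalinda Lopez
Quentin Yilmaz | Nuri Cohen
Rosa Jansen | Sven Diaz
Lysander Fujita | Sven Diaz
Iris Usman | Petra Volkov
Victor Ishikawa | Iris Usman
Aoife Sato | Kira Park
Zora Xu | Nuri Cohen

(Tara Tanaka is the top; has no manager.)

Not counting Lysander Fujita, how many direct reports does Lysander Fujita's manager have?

1

Lysander Fujita reports to Sven Diaz. Sven Diaz's other direct reports are Rosa Jansen — 1 peer.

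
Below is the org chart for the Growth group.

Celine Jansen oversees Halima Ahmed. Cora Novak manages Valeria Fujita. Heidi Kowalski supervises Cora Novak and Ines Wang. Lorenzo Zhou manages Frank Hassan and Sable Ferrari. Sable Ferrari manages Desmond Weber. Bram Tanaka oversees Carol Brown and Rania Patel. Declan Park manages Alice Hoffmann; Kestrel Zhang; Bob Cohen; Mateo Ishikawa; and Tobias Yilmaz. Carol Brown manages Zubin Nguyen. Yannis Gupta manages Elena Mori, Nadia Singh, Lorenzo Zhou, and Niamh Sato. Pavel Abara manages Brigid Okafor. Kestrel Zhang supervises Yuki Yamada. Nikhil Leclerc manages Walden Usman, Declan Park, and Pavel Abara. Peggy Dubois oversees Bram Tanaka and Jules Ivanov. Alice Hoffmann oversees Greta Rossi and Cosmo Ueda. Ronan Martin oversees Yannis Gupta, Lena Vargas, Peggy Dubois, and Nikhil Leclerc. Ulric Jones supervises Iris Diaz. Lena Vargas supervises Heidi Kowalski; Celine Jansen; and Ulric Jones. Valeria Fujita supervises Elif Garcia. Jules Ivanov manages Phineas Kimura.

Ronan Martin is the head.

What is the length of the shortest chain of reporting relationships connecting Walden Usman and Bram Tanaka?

4

Walden Usman is 2 levels below Ronan Martin, and Bram Tanaka is 2 levels below Ronan Martin (their lowest common manager). The shortest path runs up from Walden Usman to Ronan Martin and back down to Bram Tanaka: 2 + 2 = 4 links.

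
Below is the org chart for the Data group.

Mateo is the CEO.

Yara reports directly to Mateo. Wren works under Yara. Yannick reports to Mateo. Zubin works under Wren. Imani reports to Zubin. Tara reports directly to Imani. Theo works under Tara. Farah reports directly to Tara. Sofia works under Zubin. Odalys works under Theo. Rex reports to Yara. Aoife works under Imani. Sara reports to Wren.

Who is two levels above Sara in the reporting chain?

Yara

Sara reports to Wren, and Wren reports to Yara. So Sara's skip-level manager is Yara.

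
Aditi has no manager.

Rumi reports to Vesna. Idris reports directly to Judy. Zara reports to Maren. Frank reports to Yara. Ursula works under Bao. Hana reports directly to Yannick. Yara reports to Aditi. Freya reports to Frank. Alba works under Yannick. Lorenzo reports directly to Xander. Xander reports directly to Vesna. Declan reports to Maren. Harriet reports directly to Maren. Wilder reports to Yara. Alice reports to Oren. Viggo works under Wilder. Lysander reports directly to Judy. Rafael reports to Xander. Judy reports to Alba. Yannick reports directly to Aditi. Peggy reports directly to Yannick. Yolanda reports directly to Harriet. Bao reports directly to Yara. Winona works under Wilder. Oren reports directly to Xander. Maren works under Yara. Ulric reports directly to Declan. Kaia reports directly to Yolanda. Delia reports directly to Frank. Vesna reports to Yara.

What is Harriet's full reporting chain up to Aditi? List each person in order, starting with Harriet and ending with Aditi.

Harriet -> Maren -> Yara -> Aditi

Harriet reports to Maren. Maren reports to Yara. Yara reports to Aditi. Aditi is at the top.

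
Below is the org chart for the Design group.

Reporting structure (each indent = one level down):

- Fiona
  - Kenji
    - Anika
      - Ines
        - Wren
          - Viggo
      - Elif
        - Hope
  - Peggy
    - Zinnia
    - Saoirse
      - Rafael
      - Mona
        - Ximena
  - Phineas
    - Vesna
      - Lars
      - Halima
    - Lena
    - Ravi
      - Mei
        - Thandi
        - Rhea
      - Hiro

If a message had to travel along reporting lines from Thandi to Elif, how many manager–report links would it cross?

Thandi is 4 levels below Fiona, and Elif is 3 levels below Fiona (their lowest common manager). The shortest path runs up from Thandi to Fiona and back down to Elif: 4 + 3 = 7 links.

7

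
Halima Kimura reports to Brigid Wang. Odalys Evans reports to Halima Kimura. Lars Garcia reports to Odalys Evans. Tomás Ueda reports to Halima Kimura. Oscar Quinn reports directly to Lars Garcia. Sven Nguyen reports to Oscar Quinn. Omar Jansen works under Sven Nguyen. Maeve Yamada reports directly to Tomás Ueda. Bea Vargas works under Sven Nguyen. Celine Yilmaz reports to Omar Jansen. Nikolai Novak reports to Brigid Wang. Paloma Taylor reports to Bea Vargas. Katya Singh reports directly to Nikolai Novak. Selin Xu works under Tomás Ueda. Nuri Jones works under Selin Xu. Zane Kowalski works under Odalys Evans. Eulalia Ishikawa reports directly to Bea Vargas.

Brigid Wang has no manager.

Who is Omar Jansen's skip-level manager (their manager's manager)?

Omar Jansen reports to Sven Nguyen, and Sven Nguyen reports to Oscar Quinn. So Omar Jansen's skip-level manager is Oscar Quinn.

Oscar Quinn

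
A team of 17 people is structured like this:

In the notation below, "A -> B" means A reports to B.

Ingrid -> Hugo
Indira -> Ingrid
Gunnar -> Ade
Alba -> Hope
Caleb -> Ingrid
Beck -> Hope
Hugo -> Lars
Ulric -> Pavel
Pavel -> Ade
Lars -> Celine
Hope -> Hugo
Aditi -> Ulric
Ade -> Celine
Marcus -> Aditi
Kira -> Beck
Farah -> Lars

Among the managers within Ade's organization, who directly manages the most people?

Direct-report counts within Ade's organization: Ade has 2; Pavel has 1; Ulric has 1; Aditi has 1. The largest is 2, held by Ade.

Ade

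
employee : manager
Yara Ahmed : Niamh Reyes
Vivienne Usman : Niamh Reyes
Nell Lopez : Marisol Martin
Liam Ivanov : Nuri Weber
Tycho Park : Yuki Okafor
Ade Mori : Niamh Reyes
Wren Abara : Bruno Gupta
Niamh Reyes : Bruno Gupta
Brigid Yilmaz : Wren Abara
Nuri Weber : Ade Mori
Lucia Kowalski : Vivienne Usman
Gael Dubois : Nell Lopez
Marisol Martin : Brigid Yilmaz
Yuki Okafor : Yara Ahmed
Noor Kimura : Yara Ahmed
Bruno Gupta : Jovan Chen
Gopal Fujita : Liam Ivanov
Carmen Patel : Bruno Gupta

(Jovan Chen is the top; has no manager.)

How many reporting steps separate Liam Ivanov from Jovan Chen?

Chain from Liam Ivanov up to Jovan Chen: Liam Ivanov → Nuri Weber → Ade Mori → Niamh Reyes → Bruno Gupta → Jovan Chen. That is 5 steps up, so Liam Ivanov is 5 levels below Jovan Chen.

5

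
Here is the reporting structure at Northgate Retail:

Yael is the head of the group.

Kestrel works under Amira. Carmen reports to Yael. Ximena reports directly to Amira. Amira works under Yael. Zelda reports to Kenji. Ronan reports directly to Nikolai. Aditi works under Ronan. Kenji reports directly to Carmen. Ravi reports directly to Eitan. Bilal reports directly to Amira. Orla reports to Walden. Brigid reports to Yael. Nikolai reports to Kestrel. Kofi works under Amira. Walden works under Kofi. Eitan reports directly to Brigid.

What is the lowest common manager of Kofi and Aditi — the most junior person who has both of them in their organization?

Kofi's chain of managers is Amira, Yael. Aditi's chain of managers is Ronan, Nikolai, Kestrel, Amira, Yael. The first manager that appears in both chains is Amira.

Amira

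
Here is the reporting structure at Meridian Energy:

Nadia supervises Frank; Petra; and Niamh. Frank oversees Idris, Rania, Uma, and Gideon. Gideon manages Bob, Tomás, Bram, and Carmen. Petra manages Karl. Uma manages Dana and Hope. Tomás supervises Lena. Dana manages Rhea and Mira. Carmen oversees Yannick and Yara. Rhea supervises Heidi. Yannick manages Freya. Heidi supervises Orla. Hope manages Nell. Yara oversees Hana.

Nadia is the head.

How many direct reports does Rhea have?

1

Rhea directly manages Heidi. That is 1 direct report.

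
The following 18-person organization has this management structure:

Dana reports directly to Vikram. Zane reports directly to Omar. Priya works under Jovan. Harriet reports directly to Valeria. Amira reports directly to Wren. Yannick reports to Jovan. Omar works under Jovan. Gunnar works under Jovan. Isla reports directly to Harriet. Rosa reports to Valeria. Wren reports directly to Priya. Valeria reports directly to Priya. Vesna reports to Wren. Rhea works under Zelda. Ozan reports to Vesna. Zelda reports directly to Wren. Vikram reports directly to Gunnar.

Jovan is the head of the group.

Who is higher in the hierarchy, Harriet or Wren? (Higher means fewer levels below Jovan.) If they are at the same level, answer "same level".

Harriet is 3 levels below Jovan; Wren is 2. Wren is higher.

Wren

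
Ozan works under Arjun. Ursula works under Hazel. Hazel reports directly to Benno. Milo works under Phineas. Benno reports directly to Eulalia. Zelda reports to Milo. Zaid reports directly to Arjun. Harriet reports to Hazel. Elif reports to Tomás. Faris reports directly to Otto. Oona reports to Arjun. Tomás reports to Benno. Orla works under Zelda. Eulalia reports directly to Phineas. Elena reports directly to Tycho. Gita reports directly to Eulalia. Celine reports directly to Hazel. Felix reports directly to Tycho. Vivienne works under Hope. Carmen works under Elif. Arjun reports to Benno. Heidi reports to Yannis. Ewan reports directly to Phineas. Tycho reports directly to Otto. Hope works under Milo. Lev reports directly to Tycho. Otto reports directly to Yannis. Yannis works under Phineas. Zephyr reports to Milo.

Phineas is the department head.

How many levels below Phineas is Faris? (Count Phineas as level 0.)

3

Chain from Faris up to Phineas: Faris → Otto → Yannis → Phineas. That is 3 steps up, so Faris is 3 levels below Phineas.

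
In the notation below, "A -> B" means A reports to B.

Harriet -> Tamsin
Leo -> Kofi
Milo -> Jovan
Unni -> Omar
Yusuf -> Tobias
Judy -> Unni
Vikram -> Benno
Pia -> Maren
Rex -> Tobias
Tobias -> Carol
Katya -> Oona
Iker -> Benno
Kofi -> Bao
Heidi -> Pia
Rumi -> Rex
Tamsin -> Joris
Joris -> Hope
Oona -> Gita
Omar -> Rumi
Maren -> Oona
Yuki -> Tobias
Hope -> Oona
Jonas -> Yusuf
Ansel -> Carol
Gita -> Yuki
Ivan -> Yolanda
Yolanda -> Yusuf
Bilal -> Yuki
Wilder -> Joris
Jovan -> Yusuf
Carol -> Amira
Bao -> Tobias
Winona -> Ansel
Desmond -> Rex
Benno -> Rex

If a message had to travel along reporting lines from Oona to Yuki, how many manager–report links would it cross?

Oona is in Yuki's organization: the chain from Oona up to Yuki is Oona → Gita → Yuki, which is 2 links.

2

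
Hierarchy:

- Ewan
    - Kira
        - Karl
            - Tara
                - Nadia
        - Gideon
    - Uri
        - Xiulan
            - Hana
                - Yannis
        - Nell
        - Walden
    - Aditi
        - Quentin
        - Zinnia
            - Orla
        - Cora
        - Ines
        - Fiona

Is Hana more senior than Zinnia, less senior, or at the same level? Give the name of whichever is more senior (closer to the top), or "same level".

Hana is 3 levels below Ewan; Zinnia is 2. Zinnia is higher.

Zinnia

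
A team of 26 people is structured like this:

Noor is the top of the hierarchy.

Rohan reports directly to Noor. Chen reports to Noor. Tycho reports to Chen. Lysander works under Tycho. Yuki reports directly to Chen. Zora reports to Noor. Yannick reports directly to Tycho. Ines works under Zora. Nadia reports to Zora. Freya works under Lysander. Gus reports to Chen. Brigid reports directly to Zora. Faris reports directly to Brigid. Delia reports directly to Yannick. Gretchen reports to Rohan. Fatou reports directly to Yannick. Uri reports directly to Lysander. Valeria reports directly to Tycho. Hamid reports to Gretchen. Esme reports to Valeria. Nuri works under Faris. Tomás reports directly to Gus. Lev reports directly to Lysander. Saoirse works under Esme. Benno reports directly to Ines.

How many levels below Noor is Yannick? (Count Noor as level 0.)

3

Chain from Yannick up to Noor: Yannick → Tycho → Chen → Noor. That is 3 steps up, so Yannick is 3 levels below Noor.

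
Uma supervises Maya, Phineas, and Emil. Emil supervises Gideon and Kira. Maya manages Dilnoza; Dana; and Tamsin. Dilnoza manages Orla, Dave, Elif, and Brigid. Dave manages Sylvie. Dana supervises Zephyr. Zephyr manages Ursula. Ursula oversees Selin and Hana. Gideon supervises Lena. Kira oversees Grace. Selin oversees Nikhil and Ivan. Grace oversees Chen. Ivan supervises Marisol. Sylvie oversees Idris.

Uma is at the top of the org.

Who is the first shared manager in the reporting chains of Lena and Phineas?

Uma

Lena's chain of managers is Gideon, Emil, Uma. Phineas's chain of managers is Uma. The first manager that appears in both chains is Uma.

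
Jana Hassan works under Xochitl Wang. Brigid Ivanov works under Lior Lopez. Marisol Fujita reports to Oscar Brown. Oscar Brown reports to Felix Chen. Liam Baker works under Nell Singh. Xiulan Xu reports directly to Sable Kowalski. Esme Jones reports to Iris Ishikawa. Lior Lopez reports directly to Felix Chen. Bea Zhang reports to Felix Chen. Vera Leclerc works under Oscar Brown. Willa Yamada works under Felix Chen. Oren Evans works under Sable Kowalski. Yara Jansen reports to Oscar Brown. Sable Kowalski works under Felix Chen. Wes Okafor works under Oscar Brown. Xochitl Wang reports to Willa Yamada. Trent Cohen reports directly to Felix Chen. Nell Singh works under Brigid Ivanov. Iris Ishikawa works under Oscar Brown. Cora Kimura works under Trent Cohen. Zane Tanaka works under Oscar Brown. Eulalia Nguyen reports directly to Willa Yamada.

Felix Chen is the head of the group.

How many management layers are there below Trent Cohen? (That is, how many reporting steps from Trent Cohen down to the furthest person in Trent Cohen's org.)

1

The longest chain under Trent Cohen runs Trent Cohen → Cora Kimura, which is 1 level below Trent Cohen.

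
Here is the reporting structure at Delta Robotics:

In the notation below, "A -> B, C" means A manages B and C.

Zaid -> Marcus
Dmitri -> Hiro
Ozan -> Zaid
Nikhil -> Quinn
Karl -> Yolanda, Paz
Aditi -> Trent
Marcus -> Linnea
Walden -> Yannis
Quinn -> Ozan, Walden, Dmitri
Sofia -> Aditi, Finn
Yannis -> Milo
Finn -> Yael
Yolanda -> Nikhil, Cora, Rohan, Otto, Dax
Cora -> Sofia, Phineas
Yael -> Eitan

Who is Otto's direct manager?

Yolanda

Otto reports directly to Yolanda.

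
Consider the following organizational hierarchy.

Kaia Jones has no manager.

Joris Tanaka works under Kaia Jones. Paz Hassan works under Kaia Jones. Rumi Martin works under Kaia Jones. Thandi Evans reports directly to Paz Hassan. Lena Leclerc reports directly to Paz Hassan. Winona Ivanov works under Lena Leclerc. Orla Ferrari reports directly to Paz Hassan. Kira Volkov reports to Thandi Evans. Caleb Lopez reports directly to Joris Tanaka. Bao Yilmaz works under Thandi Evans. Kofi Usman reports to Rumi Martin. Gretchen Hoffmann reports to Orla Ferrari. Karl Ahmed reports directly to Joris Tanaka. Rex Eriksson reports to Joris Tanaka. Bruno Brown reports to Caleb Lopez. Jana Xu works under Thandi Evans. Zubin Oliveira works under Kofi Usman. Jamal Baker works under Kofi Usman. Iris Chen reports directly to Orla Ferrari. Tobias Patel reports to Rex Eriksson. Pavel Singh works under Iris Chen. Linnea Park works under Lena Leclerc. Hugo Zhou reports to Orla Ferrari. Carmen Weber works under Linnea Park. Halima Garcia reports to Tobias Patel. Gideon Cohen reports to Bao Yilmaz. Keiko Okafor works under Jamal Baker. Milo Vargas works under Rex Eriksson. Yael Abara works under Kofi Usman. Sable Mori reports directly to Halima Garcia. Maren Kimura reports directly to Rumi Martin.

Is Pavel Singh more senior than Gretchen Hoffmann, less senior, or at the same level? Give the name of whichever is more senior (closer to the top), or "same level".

Pavel Singh is 4 levels below Kaia Jones; Gretchen Hoffmann is 3. Gretchen Hoffmann is higher.

Gretchen Hoffmann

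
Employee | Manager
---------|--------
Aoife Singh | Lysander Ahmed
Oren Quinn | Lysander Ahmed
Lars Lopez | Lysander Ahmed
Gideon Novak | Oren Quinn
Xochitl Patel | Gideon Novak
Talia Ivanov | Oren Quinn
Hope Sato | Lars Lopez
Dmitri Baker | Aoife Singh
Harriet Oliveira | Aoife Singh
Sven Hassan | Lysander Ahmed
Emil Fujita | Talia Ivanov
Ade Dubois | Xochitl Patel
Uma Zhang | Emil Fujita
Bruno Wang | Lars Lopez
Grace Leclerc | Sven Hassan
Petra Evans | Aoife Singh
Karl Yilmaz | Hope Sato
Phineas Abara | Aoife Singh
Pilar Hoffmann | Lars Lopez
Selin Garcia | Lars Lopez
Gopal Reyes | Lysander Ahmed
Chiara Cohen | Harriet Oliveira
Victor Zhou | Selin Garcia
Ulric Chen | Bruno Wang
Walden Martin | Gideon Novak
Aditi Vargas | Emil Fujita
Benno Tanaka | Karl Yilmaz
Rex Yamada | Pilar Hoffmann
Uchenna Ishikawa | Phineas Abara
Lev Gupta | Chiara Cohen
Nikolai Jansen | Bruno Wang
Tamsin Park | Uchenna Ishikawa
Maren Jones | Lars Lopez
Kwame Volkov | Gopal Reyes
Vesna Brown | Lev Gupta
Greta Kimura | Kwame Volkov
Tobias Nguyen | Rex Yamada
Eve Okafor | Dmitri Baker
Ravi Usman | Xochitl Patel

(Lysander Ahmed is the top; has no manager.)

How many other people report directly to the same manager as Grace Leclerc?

Grace Leclerc reports to Sven Hassan, and Sven Hassan has no other direct reports. Grace Leclerc has 0 peers.

0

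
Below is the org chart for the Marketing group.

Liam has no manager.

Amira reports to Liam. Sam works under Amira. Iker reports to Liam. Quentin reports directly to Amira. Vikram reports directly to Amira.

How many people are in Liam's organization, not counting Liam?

Liam directly manages Amira, Iker. Under Amira: Vikram, Quentin, Sam (3). Iker has no reports. So Liam's organization is 2 direct reports plus everyone under them: 4 + 1 = 5.

5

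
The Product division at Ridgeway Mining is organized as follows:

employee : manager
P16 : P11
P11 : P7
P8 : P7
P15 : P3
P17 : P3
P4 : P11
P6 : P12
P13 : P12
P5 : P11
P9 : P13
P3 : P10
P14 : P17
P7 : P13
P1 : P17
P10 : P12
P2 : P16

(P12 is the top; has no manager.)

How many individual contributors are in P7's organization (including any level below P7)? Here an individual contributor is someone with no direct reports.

The people in P7's organization with no one reporting to them are P4, P5, P2, P8. That is 4.

4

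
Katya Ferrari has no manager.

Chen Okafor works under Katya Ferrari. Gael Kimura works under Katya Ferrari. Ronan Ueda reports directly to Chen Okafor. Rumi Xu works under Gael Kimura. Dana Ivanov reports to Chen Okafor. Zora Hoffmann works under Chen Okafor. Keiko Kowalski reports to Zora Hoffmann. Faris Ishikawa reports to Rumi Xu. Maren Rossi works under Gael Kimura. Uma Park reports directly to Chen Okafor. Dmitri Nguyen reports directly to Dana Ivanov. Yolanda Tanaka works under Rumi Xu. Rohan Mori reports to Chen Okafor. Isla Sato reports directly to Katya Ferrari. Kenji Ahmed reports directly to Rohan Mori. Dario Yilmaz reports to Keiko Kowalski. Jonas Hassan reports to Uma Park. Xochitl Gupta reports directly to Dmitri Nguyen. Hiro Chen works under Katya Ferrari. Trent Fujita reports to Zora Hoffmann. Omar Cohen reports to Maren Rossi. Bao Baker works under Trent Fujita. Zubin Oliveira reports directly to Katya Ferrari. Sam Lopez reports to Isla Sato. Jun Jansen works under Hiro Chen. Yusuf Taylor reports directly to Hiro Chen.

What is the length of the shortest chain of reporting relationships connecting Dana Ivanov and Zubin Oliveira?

Dana Ivanov is 2 levels below Katya Ferrari, and Zubin Oliveira is 1 level below Katya Ferrari (their lowest common manager). The shortest path runs up from Dana Ivanov to Katya Ferrari and back down to Zubin Oliveira: 2 + 1 = 3 links.

3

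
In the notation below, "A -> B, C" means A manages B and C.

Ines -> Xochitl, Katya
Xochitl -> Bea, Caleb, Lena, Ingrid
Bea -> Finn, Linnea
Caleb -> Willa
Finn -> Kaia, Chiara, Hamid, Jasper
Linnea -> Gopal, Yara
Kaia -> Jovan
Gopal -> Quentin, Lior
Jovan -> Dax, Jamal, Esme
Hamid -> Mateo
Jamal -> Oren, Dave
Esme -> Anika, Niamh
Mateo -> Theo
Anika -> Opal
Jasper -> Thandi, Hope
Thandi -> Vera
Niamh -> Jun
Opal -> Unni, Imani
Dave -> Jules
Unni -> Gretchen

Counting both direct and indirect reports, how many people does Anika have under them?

4

Anika directly manages Opal. Under Opal: Imani, Unni, Gretchen (3). That's 4 in total.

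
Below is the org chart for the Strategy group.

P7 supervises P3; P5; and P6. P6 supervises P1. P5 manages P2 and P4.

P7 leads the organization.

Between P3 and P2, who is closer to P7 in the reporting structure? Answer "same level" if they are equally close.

P3 is 1 level below P7; P2 is 2. P3 is higher.

P3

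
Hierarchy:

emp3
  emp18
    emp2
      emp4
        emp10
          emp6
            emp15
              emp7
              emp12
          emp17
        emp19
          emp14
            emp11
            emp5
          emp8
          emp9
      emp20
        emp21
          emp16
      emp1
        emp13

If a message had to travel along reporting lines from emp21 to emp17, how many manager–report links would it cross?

emp21 is 2 levels below emp2, and emp17 is 3 levels below emp2 (their lowest common manager). The shortest path runs up from emp21 to emp2 and back down to emp17: 2 + 3 = 5 links.

5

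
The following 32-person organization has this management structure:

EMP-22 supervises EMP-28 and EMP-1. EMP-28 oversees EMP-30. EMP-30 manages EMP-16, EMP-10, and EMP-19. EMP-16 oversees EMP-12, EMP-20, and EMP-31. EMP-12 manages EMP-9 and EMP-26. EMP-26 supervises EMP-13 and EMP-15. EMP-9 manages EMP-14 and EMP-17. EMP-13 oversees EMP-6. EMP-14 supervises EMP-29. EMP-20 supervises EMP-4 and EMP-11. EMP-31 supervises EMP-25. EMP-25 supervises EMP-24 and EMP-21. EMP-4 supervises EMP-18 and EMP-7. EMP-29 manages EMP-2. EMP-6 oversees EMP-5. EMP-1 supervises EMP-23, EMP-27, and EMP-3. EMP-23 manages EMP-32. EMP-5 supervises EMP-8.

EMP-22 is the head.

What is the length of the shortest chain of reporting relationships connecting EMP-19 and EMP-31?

EMP-19 is 1 level below EMP-30, and EMP-31 is 2 levels below EMP-30 (their lowest common manager). The shortest path runs up from EMP-19 to EMP-30 and back down to EMP-31: 1 + 2 = 3 links.

3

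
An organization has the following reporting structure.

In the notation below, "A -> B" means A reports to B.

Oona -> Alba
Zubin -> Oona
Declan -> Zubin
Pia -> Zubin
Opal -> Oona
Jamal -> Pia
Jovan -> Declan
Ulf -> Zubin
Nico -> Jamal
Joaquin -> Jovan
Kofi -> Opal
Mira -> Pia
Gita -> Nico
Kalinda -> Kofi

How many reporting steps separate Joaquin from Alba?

5

Chain from Joaquin up to Alba: Joaquin → Jovan → Declan → Zubin → Oona → Alba. That is 5 steps up, so Joaquin is 5 levels below Alba.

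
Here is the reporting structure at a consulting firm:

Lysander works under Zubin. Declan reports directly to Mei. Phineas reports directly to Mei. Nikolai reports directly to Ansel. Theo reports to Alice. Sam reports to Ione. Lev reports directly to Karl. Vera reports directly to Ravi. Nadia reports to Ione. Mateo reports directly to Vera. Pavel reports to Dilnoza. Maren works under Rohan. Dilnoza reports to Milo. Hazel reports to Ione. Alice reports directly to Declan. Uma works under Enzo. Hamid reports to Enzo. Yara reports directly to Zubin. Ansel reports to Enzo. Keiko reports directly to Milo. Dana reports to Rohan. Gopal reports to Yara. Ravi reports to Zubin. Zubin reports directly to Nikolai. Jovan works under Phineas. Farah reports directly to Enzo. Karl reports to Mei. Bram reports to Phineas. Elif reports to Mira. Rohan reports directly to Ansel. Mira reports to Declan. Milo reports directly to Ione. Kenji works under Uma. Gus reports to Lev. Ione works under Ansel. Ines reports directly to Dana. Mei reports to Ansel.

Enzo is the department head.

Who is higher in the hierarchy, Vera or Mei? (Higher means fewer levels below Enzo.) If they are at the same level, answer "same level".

Mei

Vera is 5 levels below Enzo; Mei is 2. Mei is higher.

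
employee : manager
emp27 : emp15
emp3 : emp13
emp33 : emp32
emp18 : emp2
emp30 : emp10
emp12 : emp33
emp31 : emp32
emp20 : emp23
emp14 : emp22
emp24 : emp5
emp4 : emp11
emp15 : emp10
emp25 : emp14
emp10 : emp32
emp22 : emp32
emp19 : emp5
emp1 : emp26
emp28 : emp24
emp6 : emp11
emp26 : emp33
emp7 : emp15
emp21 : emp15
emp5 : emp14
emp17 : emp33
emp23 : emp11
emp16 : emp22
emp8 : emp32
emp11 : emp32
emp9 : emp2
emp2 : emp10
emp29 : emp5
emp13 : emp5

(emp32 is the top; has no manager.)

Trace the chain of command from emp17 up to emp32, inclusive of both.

emp17 reports to emp33. emp33 reports to emp32. emp32 is at the top.

emp17 -> emp33 -> emp32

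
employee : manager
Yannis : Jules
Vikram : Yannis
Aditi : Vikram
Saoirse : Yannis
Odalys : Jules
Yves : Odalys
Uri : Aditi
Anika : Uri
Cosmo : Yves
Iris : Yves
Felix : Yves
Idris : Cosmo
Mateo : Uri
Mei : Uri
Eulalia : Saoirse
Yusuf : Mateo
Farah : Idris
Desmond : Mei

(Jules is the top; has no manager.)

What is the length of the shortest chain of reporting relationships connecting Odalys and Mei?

6

Odalys is 1 level below Jules, and Mei is 5 levels below Jules (their lowest common manager). The shortest path runs up from Odalys to Jules and back down to Mei: 1 + 5 = 6 links.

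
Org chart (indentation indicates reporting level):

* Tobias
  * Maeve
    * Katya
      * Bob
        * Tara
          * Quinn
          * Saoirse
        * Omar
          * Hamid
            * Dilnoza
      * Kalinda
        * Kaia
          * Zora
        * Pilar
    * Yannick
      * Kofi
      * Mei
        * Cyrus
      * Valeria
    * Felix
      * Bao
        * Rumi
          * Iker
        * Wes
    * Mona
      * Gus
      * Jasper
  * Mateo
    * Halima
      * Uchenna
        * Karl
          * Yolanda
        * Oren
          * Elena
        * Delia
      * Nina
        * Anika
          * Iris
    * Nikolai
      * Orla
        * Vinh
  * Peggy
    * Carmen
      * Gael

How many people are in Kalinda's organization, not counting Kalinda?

Kalinda directly manages Kaia, Pilar. Under Kaia: Zora (1). Pilar has no reports. So Kalinda's organization is 2 direct reports plus everyone under them: 2 + 1 = 3.

3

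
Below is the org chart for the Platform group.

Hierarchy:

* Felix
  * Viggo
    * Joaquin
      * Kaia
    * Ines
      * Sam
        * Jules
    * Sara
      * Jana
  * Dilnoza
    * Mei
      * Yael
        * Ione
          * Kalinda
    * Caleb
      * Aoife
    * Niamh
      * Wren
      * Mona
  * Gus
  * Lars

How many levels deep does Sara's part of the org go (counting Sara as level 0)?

1

The longest chain under Sara runs Sara → Jana, which is 1 level below Sara.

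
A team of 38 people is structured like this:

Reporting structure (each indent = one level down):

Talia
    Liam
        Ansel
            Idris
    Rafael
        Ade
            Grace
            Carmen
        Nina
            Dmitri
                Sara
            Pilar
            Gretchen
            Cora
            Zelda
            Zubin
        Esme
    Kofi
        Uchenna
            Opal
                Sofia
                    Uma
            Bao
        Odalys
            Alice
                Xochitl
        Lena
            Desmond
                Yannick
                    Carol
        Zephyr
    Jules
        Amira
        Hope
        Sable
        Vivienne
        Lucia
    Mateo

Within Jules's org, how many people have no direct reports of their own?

The people in Jules's organization with no one reporting to them are Lucia, Vivienne, Sable, Hope, Amira. That is 5.

5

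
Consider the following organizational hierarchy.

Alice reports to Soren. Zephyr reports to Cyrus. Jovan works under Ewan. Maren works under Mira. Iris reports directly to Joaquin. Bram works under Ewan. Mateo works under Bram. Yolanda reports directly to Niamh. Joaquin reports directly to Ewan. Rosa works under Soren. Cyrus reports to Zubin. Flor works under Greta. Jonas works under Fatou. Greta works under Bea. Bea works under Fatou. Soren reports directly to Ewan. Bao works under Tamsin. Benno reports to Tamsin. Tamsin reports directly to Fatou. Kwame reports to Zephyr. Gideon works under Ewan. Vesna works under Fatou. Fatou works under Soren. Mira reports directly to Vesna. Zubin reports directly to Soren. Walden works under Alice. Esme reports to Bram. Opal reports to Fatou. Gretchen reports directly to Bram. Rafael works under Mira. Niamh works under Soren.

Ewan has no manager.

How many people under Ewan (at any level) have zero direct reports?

The people in Ewan's organization with no one reporting to them are Gideon, Jovan, Esme, Gretchen, Mateo, Rosa, Kwame, Yolanda, Walden, Benno, Bao, Jonas, Flor, Opal, Maren, Rafael, Iris. That is 17.

17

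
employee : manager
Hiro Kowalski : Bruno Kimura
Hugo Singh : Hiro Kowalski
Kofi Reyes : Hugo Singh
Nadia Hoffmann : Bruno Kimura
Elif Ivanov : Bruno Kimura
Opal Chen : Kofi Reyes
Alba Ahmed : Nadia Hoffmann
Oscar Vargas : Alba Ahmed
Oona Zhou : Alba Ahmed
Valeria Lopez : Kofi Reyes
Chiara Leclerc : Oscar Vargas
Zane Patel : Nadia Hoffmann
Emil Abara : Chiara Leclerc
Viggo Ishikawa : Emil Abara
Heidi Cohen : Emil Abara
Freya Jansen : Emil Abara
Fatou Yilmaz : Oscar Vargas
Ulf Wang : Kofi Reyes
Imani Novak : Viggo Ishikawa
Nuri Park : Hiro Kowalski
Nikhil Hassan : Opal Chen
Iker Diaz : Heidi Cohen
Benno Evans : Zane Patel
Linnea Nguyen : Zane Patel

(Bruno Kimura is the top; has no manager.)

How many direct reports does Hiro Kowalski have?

2

Hiro Kowalski directly manages Hugo Singh, Nuri Park. That is 2 direct reports.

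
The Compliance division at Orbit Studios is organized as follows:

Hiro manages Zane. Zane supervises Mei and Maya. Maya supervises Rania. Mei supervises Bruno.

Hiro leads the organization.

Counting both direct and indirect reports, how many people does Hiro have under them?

5

Hiro directly manages Zane. Under Zane: Maya, Rania, Mei, Bruno (4). That's 5 in total.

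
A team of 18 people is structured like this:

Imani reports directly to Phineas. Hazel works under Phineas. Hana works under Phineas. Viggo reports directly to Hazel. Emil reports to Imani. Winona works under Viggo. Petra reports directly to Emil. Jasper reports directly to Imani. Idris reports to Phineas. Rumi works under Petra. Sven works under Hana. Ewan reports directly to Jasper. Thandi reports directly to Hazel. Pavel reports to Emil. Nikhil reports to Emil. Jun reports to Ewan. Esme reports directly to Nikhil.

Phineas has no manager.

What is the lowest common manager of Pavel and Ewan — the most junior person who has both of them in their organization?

Imani

Pavel's chain of managers is Emil, Imani, Phineas. Ewan's chain of managers is Jasper, Imani, Phineas. The first manager that appears in both chains is Imani.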